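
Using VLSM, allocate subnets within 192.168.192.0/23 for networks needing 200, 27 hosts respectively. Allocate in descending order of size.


200 hosts -> /24 (254 usable): 192.168.192.0/24
27 hosts -> /27 (30 usable): 192.168.193.0/27
Allocation: 192.168.192.0/24 (200 hosts, 254 usable); 192.168.193.0/27 (27 hosts, 30 usable)


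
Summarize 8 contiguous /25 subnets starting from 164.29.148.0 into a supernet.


Original prefix: /25
Number of subnets: 8 = 2^3
New prefix = 25 - 3 = 22
Supernet: 164.29.148.0/22


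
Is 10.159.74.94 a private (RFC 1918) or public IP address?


RFC 1918 private ranges:
  10.0.0.0/8 (10.0.0.0 - 10.255.255.255)
  172.16.0.0/12 (172.16.0.0 - 172.31.255.255)
  192.168.0.0/16 (192.168.0.0 - 192.168.255.255)
Private (in 10.0.0.0/8)


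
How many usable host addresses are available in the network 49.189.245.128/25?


Host bits = 32 - 25 = 7
Total addresses = 2^7 = 128
Usable = total - 2 (network and broadcast)
Usable hosts: 126


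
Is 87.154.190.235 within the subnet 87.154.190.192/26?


Subnet network: 87.154.190.192
Test IP AND mask: 87.154.190.192
Yes, 87.154.190.235 is in 87.154.190.192/26


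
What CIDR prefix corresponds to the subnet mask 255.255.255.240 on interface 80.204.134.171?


Binary: 11111111.11111111.11111111.11110000
Count leading 1s
Prefix: /28


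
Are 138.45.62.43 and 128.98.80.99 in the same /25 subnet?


Mask: 255.255.255.128
138.45.62.43 AND mask = 138.45.62.0
128.98.80.99 AND mask = 128.98.80.0
No, different subnets (138.45.62.0 vs 128.98.80.0)


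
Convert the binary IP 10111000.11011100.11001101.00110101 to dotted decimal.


10111000 = 184
11011100 = 220
11001101 = 205
00110101 = 53
IP: 184.220.205.53


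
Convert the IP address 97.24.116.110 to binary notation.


97 = 01100001
24 = 00011000
116 = 01110100
110 = 01101110
Binary: 01100001.00011000.01110100.01101110


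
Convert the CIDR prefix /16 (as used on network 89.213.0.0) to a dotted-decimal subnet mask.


/16 means 16 network bits, 16 host bits
Binary: 11111111111111110000000000000000
Mask: 255.255.0.0


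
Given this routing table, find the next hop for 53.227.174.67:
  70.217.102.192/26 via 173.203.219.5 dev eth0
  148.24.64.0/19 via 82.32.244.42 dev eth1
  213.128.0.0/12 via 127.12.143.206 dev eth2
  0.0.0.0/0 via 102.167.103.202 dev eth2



Longest prefix match for 53.227.174.67:
  /26 70.217.102.192: no
  /19 148.24.64.0: no
  /12 213.128.0.0: no
  /0 0.0.0.0: MATCH
Selected: next-hop 102.167.103.202 via eth2 (matched /0)


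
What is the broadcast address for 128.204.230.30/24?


Network: 128.204.230.0/24
Host bits = 8
Set all host bits to 1:
Broadcast: 128.204.230.255


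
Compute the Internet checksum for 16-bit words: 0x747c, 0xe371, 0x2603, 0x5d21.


Sum all words (with carry folding):
+ 0x747c = 0x747c
+ 0xe371 = 0x57ee
+ 0x2603 = 0x7df1
+ 0x5d21 = 0xdb12
One's complement: ~0xdb12
Checksum = 0x24ed


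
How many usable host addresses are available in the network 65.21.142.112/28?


Host bits = 32 - 28 = 4
Total addresses = 2^4 = 16
Usable = total - 2 (network and broadcast)
Usable hosts: 14


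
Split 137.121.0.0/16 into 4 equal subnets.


New prefix = 16 + 2 = 18
Each subnet has 16384 addresses
  137.121.0.0/18
  137.121.64.0/18
  137.121.128.0/18
  137.121.192.0/18
Subnets: 137.121.0.0/18, 137.121.64.0/18, 137.121.128.0/18, 137.121.192.0/18


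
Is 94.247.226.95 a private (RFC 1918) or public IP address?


RFC 1918 private ranges:
  10.0.0.0/8 (10.0.0.0 - 10.255.255.255)
  172.16.0.0/12 (172.16.0.0 - 172.31.255.255)
  192.168.0.0/16 (192.168.0.0 - 192.168.255.255)
Public (not in any RFC 1918 range)


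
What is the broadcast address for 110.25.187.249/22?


Network: 110.25.184.0/22
Host bits = 10
Set all host bits to 1:
Broadcast: 110.25.187.255


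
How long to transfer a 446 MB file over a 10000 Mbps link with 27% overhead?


Effective throughput = 10000 * (1 - 27/100) = 7300 Mbps
File size in Mb = 446 * 8 = 3568 Mb
Time = 3568 / 7300
Time = 0.4888 seconds


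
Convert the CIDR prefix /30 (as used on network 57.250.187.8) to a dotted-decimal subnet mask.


/30 means 30 network bits, 2 host bits
Binary: 11111111111111111111111111111100
Mask: 255.255.255.252


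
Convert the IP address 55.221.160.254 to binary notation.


55 = 00110111
221 = 11011101
160 = 10100000
254 = 11111110
Binary: 00110111.11011101.10100000.11111110


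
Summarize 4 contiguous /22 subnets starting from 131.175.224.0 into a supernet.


Original prefix: /22
Number of subnets: 4 = 2^2
New prefix = 22 - 2 = 20
Supernet: 131.175.224.0/20


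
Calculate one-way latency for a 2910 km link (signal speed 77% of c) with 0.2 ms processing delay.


Speed = 0.77 * 3e5 km/s = 231000 km/s
Propagation delay = 2910 / 231000 = 0.0126 s = 12.5974 ms
Processing delay = 0.2 ms
Total one-way latency = 12.7974 ms


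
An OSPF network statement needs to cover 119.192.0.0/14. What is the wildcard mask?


Subnet mask: 255.252.0.0
Wildcard = 255.255.255.255 - subnet mask
255 - 255 = 0
255 - 252 = 3
255 - 0 = 255
255 - 0 = 255
Wildcard: 0.3.255.255


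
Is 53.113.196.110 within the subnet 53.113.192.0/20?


Subnet network: 53.113.192.0
Test IP AND mask: 53.113.192.0
Yes, 53.113.196.110 is in 53.113.192.0/20


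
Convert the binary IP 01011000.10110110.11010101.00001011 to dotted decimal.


01011000 = 88
10110110 = 182
11010101 = 213
00001011 = 11
IP: 88.182.213.11


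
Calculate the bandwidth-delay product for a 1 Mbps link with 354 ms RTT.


BDP = bandwidth * RTT
= 1 Mbps * 354 ms
= 1 * 1e6 * 354 / 1000 bits
= 354000 bits
= 44250 bytes
= 43.2129 KB
BDP = 354000 bits (44250 bytes)


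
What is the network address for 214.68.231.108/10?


IP:   11010110.01000100.11100111.01101100
Mask: 11111111.11000000.00000000.00000000
AND operation:
Net:  11010110.01000000.00000000.00000000
Network: 214.64.0.0/10


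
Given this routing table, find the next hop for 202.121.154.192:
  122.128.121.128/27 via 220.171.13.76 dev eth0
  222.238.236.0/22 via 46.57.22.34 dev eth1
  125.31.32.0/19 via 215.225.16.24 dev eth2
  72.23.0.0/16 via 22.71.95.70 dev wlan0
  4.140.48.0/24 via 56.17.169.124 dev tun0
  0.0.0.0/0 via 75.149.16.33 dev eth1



Longest prefix match for 202.121.154.192:
  /27 122.128.121.128: no
  /22 222.238.236.0: no
  /19 125.31.32.0: no
  /16 72.23.0.0: no
  /24 4.140.48.0: no
  /0 0.0.0.0: MATCH
Selected: next-hop 75.149.16.33 via eth1 (matched /0)


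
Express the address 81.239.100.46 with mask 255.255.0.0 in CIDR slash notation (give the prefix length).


Binary: 11111111.11111111.00000000.00000000
Count leading 1s
Prefix: /16


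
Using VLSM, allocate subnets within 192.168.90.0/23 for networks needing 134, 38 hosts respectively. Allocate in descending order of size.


134 hosts -> /24 (254 usable): 192.168.90.0/24
38 hosts -> /26 (62 usable): 192.168.91.0/26
Allocation: 192.168.90.0/24 (134 hosts, 254 usable); 192.168.91.0/26 (38 hosts, 62 usable)


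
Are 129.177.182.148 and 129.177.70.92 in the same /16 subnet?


Mask: 255.255.0.0
129.177.182.148 AND mask = 129.177.0.0
129.177.70.92 AND mask = 129.177.0.0
Yes, same subnet (129.177.0.0)


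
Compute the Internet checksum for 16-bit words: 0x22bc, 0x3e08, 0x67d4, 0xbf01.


Sum all words (with carry folding):
+ 0x22bc = 0x22bc
+ 0x3e08 = 0x60c4
+ 0x67d4 = 0xc898
+ 0xbf01 = 0x879a
One's complement: ~0x879a
Checksum = 0x7865


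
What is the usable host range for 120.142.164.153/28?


Network: 120.142.164.144
Broadcast: 120.142.164.159
First usable = network + 1
Last usable = broadcast - 1
Range: 120.142.164.145 to 120.142.164.158


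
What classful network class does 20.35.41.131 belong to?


First octet: 20
Binary: 00010100
0xxxxxxx -> Class A (1-126)
Class A, default mask 255.0.0.0 (/8)


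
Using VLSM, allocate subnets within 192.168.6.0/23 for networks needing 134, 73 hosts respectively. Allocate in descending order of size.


134 hosts -> /24 (254 usable): 192.168.6.0/24
73 hosts -> /25 (126 usable): 192.168.7.0/25
Allocation: 192.168.6.0/24 (134 hosts, 254 usable); 192.168.7.0/25 (73 hosts, 126 usable)


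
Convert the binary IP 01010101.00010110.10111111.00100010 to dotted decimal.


01010101 = 85
00010110 = 22
10111111 = 191
00100010 = 34
IP: 85.22.191.34


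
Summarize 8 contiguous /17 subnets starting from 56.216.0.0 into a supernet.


Original prefix: /17
Number of subnets: 8 = 2^3
New prefix = 17 - 3 = 14
Supernet: 56.216.0.0/14


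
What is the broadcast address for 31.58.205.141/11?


Network: 31.32.0.0/11
Host bits = 21
Set all host bits to 1:
Broadcast: 31.63.255.255


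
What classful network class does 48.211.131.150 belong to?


First octet: 48
Binary: 00110000
0xxxxxxx -> Class A (1-126)
Class A, default mask 255.0.0.0 (/8)


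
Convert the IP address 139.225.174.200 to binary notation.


139 = 10001011
225 = 11100001
174 = 10101110
200 = 11001000
Binary: 10001011.11100001.10101110.11001000


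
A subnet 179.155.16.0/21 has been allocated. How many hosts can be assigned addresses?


Host bits = 32 - 21 = 11
Total addresses = 2^11 = 2048
Usable = total - 2 (network and broadcast)
Usable hosts: 2046


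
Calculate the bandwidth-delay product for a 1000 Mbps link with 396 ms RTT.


BDP = bandwidth * RTT
= 1000 Mbps * 396 ms
= 1000 * 1e6 * 396 / 1000 bits
= 396000000 bits
= 49500000 bytes
= 48339.8438 KB
BDP = 396000000 bits (49500000 bytes)


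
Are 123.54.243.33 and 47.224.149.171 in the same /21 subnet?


Mask: 255.255.248.0
123.54.243.33 AND mask = 123.54.240.0
47.224.149.171 AND mask = 47.224.144.0
No, different subnets (123.54.240.0 vs 47.224.144.0)


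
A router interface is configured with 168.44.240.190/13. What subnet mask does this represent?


/13 means 13 network bits, 19 host bits
Binary: 11111111111110000000000000000000
Mask: 255.248.0.0


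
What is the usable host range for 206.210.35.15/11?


Network: 206.192.0.0
Broadcast: 206.223.255.255
First usable = network + 1
Last usable = broadcast - 1
Range: 206.192.0.1 to 206.223.255.254


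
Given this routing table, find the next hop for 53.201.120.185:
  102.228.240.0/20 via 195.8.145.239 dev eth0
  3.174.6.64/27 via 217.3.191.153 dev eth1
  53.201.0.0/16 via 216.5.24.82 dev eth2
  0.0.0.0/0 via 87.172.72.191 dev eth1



Longest prefix match for 53.201.120.185:
  /20 102.228.240.0: no
  /27 3.174.6.64: no
  /16 53.201.0.0: MATCH
  /0 0.0.0.0: MATCH
Selected: next-hop 216.5.24.82 via eth2 (matched /16)


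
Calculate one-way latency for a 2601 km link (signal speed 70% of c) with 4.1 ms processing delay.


Speed = 0.7 * 3e5 km/s = 210000 km/s
Propagation delay = 2601 / 210000 = 0.0124 s = 12.3857 ms
Processing delay = 4.1 ms
Total one-way latency = 16.4857 ms


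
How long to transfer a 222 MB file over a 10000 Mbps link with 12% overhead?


Effective throughput = 10000 * (1 - 12/100) = 8800 Mbps
File size in Mb = 222 * 8 = 1776 Mb
Time = 1776 / 8800
Time = 0.2018 seconds


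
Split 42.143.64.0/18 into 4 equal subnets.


New prefix = 18 + 2 = 20
Each subnet has 4096 addresses
  42.143.64.0/20
  42.143.80.0/20
  42.143.96.0/20
  42.143.112.0/20
Subnets: 42.143.64.0/20, 42.143.80.0/20, 42.143.96.0/20, 42.143.112.0/20


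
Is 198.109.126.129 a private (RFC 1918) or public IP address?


RFC 1918 private ranges:
  10.0.0.0/8 (10.0.0.0 - 10.255.255.255)
  172.16.0.0/12 (172.16.0.0 - 172.31.255.255)
  192.168.0.0/16 (192.168.0.0 - 192.168.255.255)
Public (not in any RFC 1918 range)


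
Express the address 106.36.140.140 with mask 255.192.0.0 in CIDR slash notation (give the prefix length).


Binary: 11111111.11000000.00000000.00000000
Count leading 1s
Prefix: /10


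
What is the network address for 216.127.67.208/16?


IP:   11011000.01111111.01000011.11010000
Mask: 11111111.11111111.00000000.00000000
AND operation:
Net:  11011000.01111111.00000000.00000000
Network: 216.127.0.0/16


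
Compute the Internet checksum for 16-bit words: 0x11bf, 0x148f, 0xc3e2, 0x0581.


Sum all words (with carry folding):
+ 0x11bf = 0x11bf
+ 0x148f = 0x264e
+ 0xc3e2 = 0xea30
+ 0x0581 = 0xefb1
One's complement: ~0xefb1
Checksum = 0x104e


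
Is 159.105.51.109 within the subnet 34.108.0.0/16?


Subnet network: 34.108.0.0
Test IP AND mask: 159.105.0.0
No, 159.105.51.109 is not in 34.108.0.0/16


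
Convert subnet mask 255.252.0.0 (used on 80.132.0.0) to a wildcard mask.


Subnet mask: 255.252.0.0
Wildcard = 255.255.255.255 - subnet mask
255 - 255 = 0
255 - 252 = 3
255 - 0 = 255
255 - 0 = 255
Wildcard: 0.3.255.255


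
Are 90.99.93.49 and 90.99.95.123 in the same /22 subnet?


Mask: 255.255.252.0
90.99.93.49 AND mask = 90.99.92.0
90.99.95.123 AND mask = 90.99.92.0
Yes, same subnet (90.99.92.0)


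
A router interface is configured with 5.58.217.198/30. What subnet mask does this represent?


/30 means 30 network bits, 2 host bits
Binary: 11111111111111111111111111111100
Mask: 255.255.255.252


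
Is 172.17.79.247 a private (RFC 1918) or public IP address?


RFC 1918 private ranges:
  10.0.0.0/8 (10.0.0.0 - 10.255.255.255)
  172.16.0.0/12 (172.16.0.0 - 172.31.255.255)
  192.168.0.0/16 (192.168.0.0 - 192.168.255.255)
Private (in 172.16.0.0/12)


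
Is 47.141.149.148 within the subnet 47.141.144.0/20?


Subnet network: 47.141.144.0
Test IP AND mask: 47.141.144.0
Yes, 47.141.149.148 is in 47.141.144.0/20


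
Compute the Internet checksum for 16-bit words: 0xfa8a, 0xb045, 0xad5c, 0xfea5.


Sum all words (with carry folding):
+ 0xfa8a = 0xfa8a
+ 0xb045 = 0xaad0
+ 0xad5c = 0x582d
+ 0xfea5 = 0x56d3
One's complement: ~0x56d3
Checksum = 0xa92c


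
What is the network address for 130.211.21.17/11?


IP:   10000010.11010011.00010101.00010001
Mask: 11111111.11100000.00000000.00000000
AND operation:
Net:  10000010.11000000.00000000.00000000
Network: 130.192.0.0/11


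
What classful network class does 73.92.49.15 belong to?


First octet: 73
Binary: 01001001
0xxxxxxx -> Class A (1-126)
Class A, default mask 255.0.0.0 (/8)


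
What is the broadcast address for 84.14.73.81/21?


Network: 84.14.72.0/21
Host bits = 11
Set all host bits to 1:
Broadcast: 84.14.79.255


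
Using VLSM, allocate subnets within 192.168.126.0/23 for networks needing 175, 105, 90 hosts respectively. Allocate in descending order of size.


175 hosts -> /24 (254 usable): 192.168.126.0/24
105 hosts -> /25 (126 usable): 192.168.127.0/25
90 hosts -> /25 (126 usable): 192.168.127.128/25
Allocation: 192.168.126.0/24 (175 hosts, 254 usable); 192.168.127.0/25 (105 hosts, 126 usable); 192.168.127.128/25 (90 hosts, 126 usable)


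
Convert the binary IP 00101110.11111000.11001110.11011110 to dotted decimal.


00101110 = 46
11111000 = 248
11001110 = 206
11011110 = 222
IP: 46.248.206.222


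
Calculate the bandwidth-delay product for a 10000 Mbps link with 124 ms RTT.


BDP = bandwidth * RTT
= 10000 Mbps * 124 ms
= 10000 * 1e6 * 124 / 1000 bits
= 1240000000 bits
= 155000000 bytes
= 151367.1875 KB
BDP = 1240000000 bits (155000000 bytes)


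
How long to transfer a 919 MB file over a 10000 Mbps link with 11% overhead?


Effective throughput = 10000 * (1 - 11/100) = 8900 Mbps
File size in Mb = 919 * 8 = 7352 Mb
Time = 7352 / 8900
Time = 0.8261 seconds


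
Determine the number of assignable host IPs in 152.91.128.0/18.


Host bits = 32 - 18 = 14
Total addresses = 2^14 = 16384
Usable = total - 2 (network and broadcast)
Usable hosts: 16382


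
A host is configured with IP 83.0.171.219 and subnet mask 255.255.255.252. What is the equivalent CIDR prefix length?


Binary: 11111111.11111111.11111111.11111100
Count leading 1s
Prefix: /30


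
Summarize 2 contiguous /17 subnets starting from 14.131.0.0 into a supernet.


Original prefix: /17
Number of subnets: 2 = 2^1
New prefix = 17 - 1 = 16
Supernet: 14.131.0.0/16


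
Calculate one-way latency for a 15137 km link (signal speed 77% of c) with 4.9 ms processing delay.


Speed = 0.77 * 3e5 km/s = 231000 km/s
Propagation delay = 15137 / 231000 = 0.0655 s = 65.5281 ms
Processing delay = 4.9 ms
Total one-way latency = 70.4281 ms


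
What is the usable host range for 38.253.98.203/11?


Network: 38.224.0.0
Broadcast: 38.255.255.255
First usable = network + 1
Last usable = broadcast - 1
Range: 38.224.0.1 to 38.255.255.254


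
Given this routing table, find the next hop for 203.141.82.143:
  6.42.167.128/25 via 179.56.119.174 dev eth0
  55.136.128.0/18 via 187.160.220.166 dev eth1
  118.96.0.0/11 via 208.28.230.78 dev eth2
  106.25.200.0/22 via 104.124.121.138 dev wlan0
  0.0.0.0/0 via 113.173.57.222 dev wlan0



Longest prefix match for 203.141.82.143:
  /25 6.42.167.128: no
  /18 55.136.128.0: no
  /11 118.96.0.0: no
  /22 106.25.200.0: no
  /0 0.0.0.0: MATCH
Selected: next-hop 113.173.57.222 via wlan0 (matched /0)


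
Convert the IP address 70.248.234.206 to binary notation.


70 = 01000110
248 = 11111000
234 = 11101010
206 = 11001110
Binary: 01000110.11111000.11101010.11001110


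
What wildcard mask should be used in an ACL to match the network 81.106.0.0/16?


Subnet mask: 255.255.0.0
Wildcard = 255.255.255.255 - subnet mask
255 - 255 = 0
255 - 255 = 0
255 - 0 = 255
255 - 0 = 255
Wildcard: 0.0.255.255


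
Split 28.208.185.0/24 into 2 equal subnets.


New prefix = 24 + 1 = 25
Each subnet has 128 addresses
  28.208.185.0/25
  28.208.185.128/25
Subnets: 28.208.185.0/25, 28.208.185.128/25


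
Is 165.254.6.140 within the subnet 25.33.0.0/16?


Subnet network: 25.33.0.0
Test IP AND mask: 165.254.0.0
No, 165.254.6.140 is not in 25.33.0.0/16


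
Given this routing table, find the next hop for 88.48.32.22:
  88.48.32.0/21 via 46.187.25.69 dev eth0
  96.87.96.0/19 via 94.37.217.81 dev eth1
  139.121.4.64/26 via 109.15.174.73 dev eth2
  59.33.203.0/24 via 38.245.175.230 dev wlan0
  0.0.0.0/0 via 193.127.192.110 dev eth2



Longest prefix match for 88.48.32.22:
  /21 88.48.32.0: MATCH
  /19 96.87.96.0: no
  /26 139.121.4.64: no
  /24 59.33.203.0: no
  /0 0.0.0.0: MATCH
Selected: next-hop 46.187.25.69 via eth0 (matched /21)


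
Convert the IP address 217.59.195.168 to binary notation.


217 = 11011001
59 = 00111011
195 = 11000011
168 = 10101000
Binary: 11011001.00111011.11000011.10101000


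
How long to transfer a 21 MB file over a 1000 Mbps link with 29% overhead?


Effective throughput = 1000 * (1 - 29/100) = 710 Mbps
File size in Mb = 21 * 8 = 168 Mb
Time = 168 / 710
Time = 0.2366 seconds


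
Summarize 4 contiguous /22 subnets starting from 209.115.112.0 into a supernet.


Original prefix: /22
Number of subnets: 4 = 2^2
New prefix = 22 - 2 = 20
Supernet: 209.115.112.0/20


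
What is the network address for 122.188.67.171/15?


IP:   01111010.10111100.01000011.10101011
Mask: 11111111.11111110.00000000.00000000
AND operation:
Net:  01111010.10111100.00000000.00000000
Network: 122.188.0.0/15


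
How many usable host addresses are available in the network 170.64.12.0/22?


Host bits = 32 - 22 = 10
Total addresses = 2^10 = 1024
Usable = total - 2 (network and broadcast)
Usable hosts: 1022


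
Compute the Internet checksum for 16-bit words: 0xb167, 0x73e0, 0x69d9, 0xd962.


Sum all words (with carry folding):
+ 0xb167 = 0xb167
+ 0x73e0 = 0x2548
+ 0x69d9 = 0x8f21
+ 0xd962 = 0x6884
One's complement: ~0x6884
Checksum = 0x977b


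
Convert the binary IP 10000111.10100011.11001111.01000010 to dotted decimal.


10000111 = 135
10100011 = 163
11001111 = 207
01000010 = 66
IP: 135.163.207.66


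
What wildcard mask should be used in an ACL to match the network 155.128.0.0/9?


Subnet mask: 255.128.0.0
Wildcard = 255.255.255.255 - subnet mask
255 - 255 = 0
255 - 128 = 127
255 - 0 = 255
255 - 0 = 255
Wildcard: 0.127.255.255


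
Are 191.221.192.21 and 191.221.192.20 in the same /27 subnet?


Mask: 255.255.255.224
191.221.192.21 AND mask = 191.221.192.0
191.221.192.20 AND mask = 191.221.192.0
Yes, same subnet (191.221.192.0)


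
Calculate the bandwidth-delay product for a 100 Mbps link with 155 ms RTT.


BDP = bandwidth * RTT
= 100 Mbps * 155 ms
= 100 * 1e6 * 155 / 1000 bits
= 15500000 bits
= 1937500 bytes
= 1892.0898 KB
BDP = 15500000 bits (1937500 bytes)


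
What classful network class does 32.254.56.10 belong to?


First octet: 32
Binary: 00100000
0xxxxxxx -> Class A (1-126)
Class A, default mask 255.0.0.0 (/8)


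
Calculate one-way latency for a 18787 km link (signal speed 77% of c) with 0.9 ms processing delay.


Speed = 0.77 * 3e5 km/s = 231000 km/s
Propagation delay = 18787 / 231000 = 0.0813 s = 81.329 ms
Processing delay = 0.9 ms
Total one-way latency = 82.229 ms


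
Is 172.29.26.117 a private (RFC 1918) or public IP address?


RFC 1918 private ranges:
  10.0.0.0/8 (10.0.0.0 - 10.255.255.255)
  172.16.0.0/12 (172.16.0.0 - 172.31.255.255)
  192.168.0.0/16 (192.168.0.0 - 192.168.255.255)
Private (in 172.16.0.0/12)


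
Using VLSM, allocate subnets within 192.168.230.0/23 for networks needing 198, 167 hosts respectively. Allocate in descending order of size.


198 hosts -> /24 (254 usable): 192.168.230.0/24
167 hosts -> /24 (254 usable): 192.168.231.0/24
Allocation: 192.168.230.0/24 (198 hosts, 254 usable); 192.168.231.0/24 (167 hosts, 254 usable)


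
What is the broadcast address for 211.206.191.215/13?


Network: 211.200.0.0/13
Host bits = 19
Set all host bits to 1:
Broadcast: 211.207.255.255


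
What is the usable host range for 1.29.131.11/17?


Network: 1.29.128.0
Broadcast: 1.29.255.255
First usable = network + 1
Last usable = broadcast - 1
Range: 1.29.128.1 to 1.29.255.254


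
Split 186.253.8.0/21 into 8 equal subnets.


New prefix = 21 + 3 = 24
Each subnet has 256 addresses
  186.253.8.0/24
  186.253.9.0/24
  186.253.10.0/24
  186.253.11.0/24
  186.253.12.0/24
  186.253.13.0/24
  186.253.14.0/24
  186.253.15.0/24
Subnets: 186.253.8.0/24, 186.253.9.0/24, 186.253.10.0/24, 186.253.11.0/24, 186.253.12.0/24, 186.253.13.0/24, 186.253.14.0/24, 186.253.15.0/24


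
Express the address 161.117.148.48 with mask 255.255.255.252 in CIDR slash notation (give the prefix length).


Binary: 11111111.11111111.11111111.11111100
Count leading 1s
Prefix: /30


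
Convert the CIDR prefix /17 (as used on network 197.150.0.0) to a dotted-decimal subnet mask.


/17 means 17 network bits, 15 host bits
Binary: 11111111111111111000000000000000
Mask: 255.255.128.0


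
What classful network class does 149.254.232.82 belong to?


First octet: 149
Binary: 10010101
10xxxxxx -> Class B (128-191)
Class B, default mask 255.255.0.0 (/16)


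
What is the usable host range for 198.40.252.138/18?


Network: 198.40.192.0
Broadcast: 198.40.255.255
First usable = network + 1
Last usable = broadcast - 1
Range: 198.40.192.1 to 198.40.255.254


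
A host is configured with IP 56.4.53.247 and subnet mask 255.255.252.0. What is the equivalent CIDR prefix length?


Binary: 11111111.11111111.11111100.00000000
Count leading 1s
Prefix: /22


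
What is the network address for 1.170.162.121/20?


IP:   00000001.10101010.10100010.01111001
Mask: 11111111.11111111.11110000.00000000
AND operation:
Net:  00000001.10101010.10100000.00000000
Network: 1.170.160.0/20


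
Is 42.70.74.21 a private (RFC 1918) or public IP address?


RFC 1918 private ranges:
  10.0.0.0/8 (10.0.0.0 - 10.255.255.255)
  172.16.0.0/12 (172.16.0.0 - 172.31.255.255)
  192.168.0.0/16 (192.168.0.0 - 192.168.255.255)
Public (not in any RFC 1918 range)


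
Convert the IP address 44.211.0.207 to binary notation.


44 = 00101100
211 = 11010011
0 = 00000000
207 = 11001111
Binary: 00101100.11010011.00000000.11001111


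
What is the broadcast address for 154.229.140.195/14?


Network: 154.228.0.0/14
Host bits = 18
Set all host bits to 1:
Broadcast: 154.231.255.255


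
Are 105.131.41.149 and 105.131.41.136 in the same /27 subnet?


Mask: 255.255.255.224
105.131.41.149 AND mask = 105.131.41.128
105.131.41.136 AND mask = 105.131.41.128
Yes, same subnet (105.131.41.128)


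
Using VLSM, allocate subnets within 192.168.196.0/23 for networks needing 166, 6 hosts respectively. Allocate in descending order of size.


166 hosts -> /24 (254 usable): 192.168.196.0/24
6 hosts -> /29 (6 usable): 192.168.197.0/29
Allocation: 192.168.196.0/24 (166 hosts, 254 usable); 192.168.197.0/29 (6 hosts, 6 usable)


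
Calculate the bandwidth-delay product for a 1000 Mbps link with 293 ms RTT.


BDP = bandwidth * RTT
= 1000 Mbps * 293 ms
= 1000 * 1e6 * 293 / 1000 bits
= 293000000 bits
= 36625000 bytes
= 35766.6016 KB
BDP = 293000000 bits (36625000 bytes)


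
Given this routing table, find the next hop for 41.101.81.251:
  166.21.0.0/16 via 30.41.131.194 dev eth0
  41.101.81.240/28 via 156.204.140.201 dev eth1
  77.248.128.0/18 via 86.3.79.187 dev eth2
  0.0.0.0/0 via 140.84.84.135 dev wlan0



Longest prefix match for 41.101.81.251:
  /16 166.21.0.0: no
  /28 41.101.81.240: MATCH
  /18 77.248.128.0: no
  /0 0.0.0.0: MATCH
Selected: next-hop 156.204.140.201 via eth1 (matched /28)


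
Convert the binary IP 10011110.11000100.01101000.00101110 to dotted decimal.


10011110 = 158
11000100 = 196
01101000 = 104
00101110 = 46
IP: 158.196.104.46


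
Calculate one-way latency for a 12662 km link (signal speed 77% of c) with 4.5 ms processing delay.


Speed = 0.77 * 3e5 km/s = 231000 km/s
Propagation delay = 12662 / 231000 = 0.0548 s = 54.8139 ms
Processing delay = 4.5 ms
Total one-way latency = 59.3139 ms


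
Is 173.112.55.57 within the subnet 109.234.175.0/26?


Subnet network: 109.234.175.0
Test IP AND mask: 173.112.55.0
No, 173.112.55.57 is not in 109.234.175.0/26


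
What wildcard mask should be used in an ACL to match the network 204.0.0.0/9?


Subnet mask: 255.128.0.0
Wildcard = 255.255.255.255 - subnet mask
255 - 255 = 0
255 - 128 = 127
255 - 0 = 255
255 - 0 = 255
Wildcard: 0.127.255.255


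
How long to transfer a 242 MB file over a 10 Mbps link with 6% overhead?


Effective throughput = 10 * (1 - 6/100) = 9.4 Mbps
File size in Mb = 242 * 8 = 1936 Mb
Time = 1936 / 9.4
Time = 205.9574 seconds


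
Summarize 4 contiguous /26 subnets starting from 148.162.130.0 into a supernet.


Original prefix: /26
Number of subnets: 4 = 2^2
New prefix = 26 - 2 = 24
Supernet: 148.162.130.0/24


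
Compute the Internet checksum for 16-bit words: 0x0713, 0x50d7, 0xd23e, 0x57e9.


Sum all words (with carry folding):
+ 0x0713 = 0x0713
+ 0x50d7 = 0x57ea
+ 0xd23e = 0x2a29
+ 0x57e9 = 0x8212
One's complement: ~0x8212
Checksum = 0x7ded


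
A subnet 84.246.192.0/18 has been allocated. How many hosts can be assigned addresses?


Host bits = 32 - 18 = 14
Total addresses = 2^14 = 16384
Usable = total - 2 (network and broadcast)
Usable hosts: 16382


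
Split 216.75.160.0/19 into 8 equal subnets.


New prefix = 19 + 3 = 22
Each subnet has 1024 addresses
  216.75.160.0/22
  216.75.164.0/22
  216.75.168.0/22
  216.75.172.0/22
  216.75.176.0/22
  216.75.180.0/22
  216.75.184.0/22
  216.75.188.0/22
Subnets: 216.75.160.0/22, 216.75.164.0/22, 216.75.168.0/22, 216.75.172.0/22, 216.75.176.0/22, 216.75.180.0/22, 216.75.184.0/22, 216.75.188.0/22


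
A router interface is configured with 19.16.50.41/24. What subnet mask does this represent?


/24 means 24 network bits, 8 host bits
Binary: 11111111111111111111111100000000
Mask: 255.255.255.0


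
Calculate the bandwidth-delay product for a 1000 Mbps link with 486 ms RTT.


BDP = bandwidth * RTT
= 1000 Mbps * 486 ms
= 1000 * 1e6 * 486 / 1000 bits
= 486000000 bits
= 60750000 bytes
= 59326.1719 KB
BDP = 486000000 bits (60750000 bytes)


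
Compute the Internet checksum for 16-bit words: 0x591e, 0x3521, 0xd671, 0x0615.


Sum all words (with carry folding):
+ 0x591e = 0x591e
+ 0x3521 = 0x8e3f
+ 0xd671 = 0x64b1
+ 0x0615 = 0x6ac6
One's complement: ~0x6ac6
Checksum = 0x9539


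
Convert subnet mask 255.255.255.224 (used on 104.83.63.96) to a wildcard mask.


Subnet mask: 255.255.255.224
Wildcard = 255.255.255.255 - subnet mask
255 - 255 = 0
255 - 255 = 0
255 - 255 = 0
255 - 224 = 31
Wildcard: 0.0.0.31


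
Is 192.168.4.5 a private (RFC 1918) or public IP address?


RFC 1918 private ranges:
  10.0.0.0/8 (10.0.0.0 - 10.255.255.255)
  172.16.0.0/12 (172.16.0.0 - 172.31.255.255)
  192.168.0.0/16 (192.168.0.0 - 192.168.255.255)
Private (in 192.168.0.0/16)


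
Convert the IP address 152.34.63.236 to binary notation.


152 = 10011000
34 = 00100010
63 = 00111111
236 = 11101100
Binary: 10011000.00100010.00111111.11101100


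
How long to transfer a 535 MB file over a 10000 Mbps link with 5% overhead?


Effective throughput = 10000 * (1 - 5/100) = 9500 Mbps
File size in Mb = 535 * 8 = 4280 Mb
Time = 4280 / 9500
Time = 0.4505 seconds


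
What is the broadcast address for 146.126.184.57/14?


Network: 146.124.0.0/14
Host bits = 18
Set all host bits to 1:
Broadcast: 146.127.255.255


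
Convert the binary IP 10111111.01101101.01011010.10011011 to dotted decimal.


10111111 = 191
01101101 = 109
01011010 = 90
10011011 = 155
IP: 191.109.90.155


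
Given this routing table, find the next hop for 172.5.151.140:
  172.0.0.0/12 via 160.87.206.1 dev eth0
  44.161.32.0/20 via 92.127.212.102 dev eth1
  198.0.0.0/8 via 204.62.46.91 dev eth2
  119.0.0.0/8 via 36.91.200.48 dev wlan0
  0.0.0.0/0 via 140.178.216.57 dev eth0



Longest prefix match for 172.5.151.140:
  /12 172.0.0.0: MATCH
  /20 44.161.32.0: no
  /8 198.0.0.0: no
  /8 119.0.0.0: no
  /0 0.0.0.0: MATCH
Selected: next-hop 160.87.206.1 via eth0 (matched /12)


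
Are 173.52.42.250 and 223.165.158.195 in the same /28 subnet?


Mask: 255.255.255.240
173.52.42.250 AND mask = 173.52.42.240
223.165.158.195 AND mask = 223.165.158.192
No, different subnets (173.52.42.240 vs 223.165.158.192)


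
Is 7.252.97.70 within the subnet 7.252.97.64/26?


Subnet network: 7.252.97.64
Test IP AND mask: 7.252.97.64
Yes, 7.252.97.70 is in 7.252.97.64/26


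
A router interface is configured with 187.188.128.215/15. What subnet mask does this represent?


/15 means 15 network bits, 17 host bits
Binary: 11111111111111100000000000000000
Mask: 255.254.0.0


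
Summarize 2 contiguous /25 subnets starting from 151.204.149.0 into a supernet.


Original prefix: /25
Number of subnets: 2 = 2^1
New prefix = 25 - 1 = 24
Supernet: 151.204.149.0/24


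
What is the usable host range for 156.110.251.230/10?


Network: 156.64.0.0
Broadcast: 156.127.255.255
First usable = network + 1
Last usable = broadcast - 1
Range: 156.64.0.1 to 156.127.255.254


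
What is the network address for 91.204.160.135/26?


IP:   01011011.11001100.10100000.10000111
Mask: 11111111.11111111.11111111.11000000
AND operation:
Net:  01011011.11001100.10100000.10000000
Network: 91.204.160.128/26


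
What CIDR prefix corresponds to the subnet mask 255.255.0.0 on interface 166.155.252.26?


Binary: 11111111.11111111.00000000.00000000
Count leading 1s
Prefix: /16


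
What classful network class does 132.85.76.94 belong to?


First octet: 132
Binary: 10000100
10xxxxxx -> Class B (128-191)
Class B, default mask 255.255.0.0 (/16)


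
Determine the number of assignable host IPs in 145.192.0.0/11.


Host bits = 32 - 11 = 21
Total addresses = 2^21 = 2097152
Usable = total - 2 (network and broadcast)
Usable hosts: 2097150


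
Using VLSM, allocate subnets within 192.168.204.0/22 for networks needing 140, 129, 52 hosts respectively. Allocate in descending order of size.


140 hosts -> /24 (254 usable): 192.168.204.0/24
129 hosts -> /24 (254 usable): 192.168.205.0/24
52 hosts -> /26 (62 usable): 192.168.206.0/26
Allocation: 192.168.204.0/24 (140 hosts, 254 usable); 192.168.205.0/24 (129 hosts, 254 usable); 192.168.206.0/26 (52 hosts, 62 usable)


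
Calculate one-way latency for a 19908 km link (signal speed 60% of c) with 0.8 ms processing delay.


Speed = 0.6 * 3e5 km/s = 180000 km/s
Propagation delay = 19908 / 180000 = 0.1106 s = 110.6 ms
Processing delay = 0.8 ms
Total one-way latency = 111.4 ms


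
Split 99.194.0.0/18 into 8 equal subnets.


New prefix = 18 + 3 = 21
Each subnet has 2048 addresses
  99.194.0.0/21
  99.194.8.0/21
  99.194.16.0/21
  99.194.24.0/21
  99.194.32.0/21
  99.194.40.0/21
  99.194.48.0/21
  99.194.56.0/21
Subnets: 99.194.0.0/21, 99.194.8.0/21, 99.194.16.0/21, 99.194.24.0/21, 99.194.32.0/21, 99.194.40.0/21, 99.194.48.0/21, 99.194.56.0/21


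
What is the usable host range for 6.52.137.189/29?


Network: 6.52.137.184
Broadcast: 6.52.137.191
First usable = network + 1
Last usable = broadcast - 1
Range: 6.52.137.185 to 6.52.137.190


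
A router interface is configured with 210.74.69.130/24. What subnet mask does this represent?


/24 means 24 network bits, 8 host bits
Binary: 11111111111111111111111100000000
Mask: 255.255.255.0


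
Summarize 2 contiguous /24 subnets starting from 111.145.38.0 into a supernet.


Original prefix: /24
Number of subnets: 2 = 2^1
New prefix = 24 - 1 = 23
Supernet: 111.145.38.0/23


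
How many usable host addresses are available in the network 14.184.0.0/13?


Host bits = 32 - 13 = 19
Total addresses = 2^19 = 524288
Usable = total - 2 (network and broadcast)
Usable hosts: 524286


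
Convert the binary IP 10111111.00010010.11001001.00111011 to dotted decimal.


10111111 = 191
00010010 = 18
11001001 = 201
00111011 = 59
IP: 191.18.201.59


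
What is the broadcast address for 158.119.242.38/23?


Network: 158.119.242.0/23
Host bits = 9
Set all host bits to 1:
Broadcast: 158.119.243.255


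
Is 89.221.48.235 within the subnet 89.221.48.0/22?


Subnet network: 89.221.48.0
Test IP AND mask: 89.221.48.0
Yes, 89.221.48.235 is in 89.221.48.0/22


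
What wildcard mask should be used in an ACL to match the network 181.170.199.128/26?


Subnet mask: 255.255.255.192
Wildcard = 255.255.255.255 - subnet mask
255 - 255 = 0
255 - 255 = 0
255 - 255 = 0
255 - 192 = 63
Wildcard: 0.0.0.63


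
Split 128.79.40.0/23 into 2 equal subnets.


New prefix = 23 + 1 = 24
Each subnet has 256 addresses
  128.79.40.0/24
  128.79.41.0/24
Subnets: 128.79.40.0/24, 128.79.41.0/24


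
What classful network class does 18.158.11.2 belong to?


First octet: 18
Binary: 00010010
0xxxxxxx -> Class A (1-126)
Class A, default mask 255.0.0.0 (/8)


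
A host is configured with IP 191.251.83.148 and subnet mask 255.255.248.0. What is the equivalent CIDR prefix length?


Binary: 11111111.11111111.11111000.00000000
Count leading 1s
Prefix: /21


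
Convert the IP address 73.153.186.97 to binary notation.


73 = 01001001
153 = 10011001
186 = 10111010
97 = 01100001
Binary: 01001001.10011001.10111010.01100001


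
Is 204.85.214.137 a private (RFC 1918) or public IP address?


RFC 1918 private ranges:
  10.0.0.0/8 (10.0.0.0 - 10.255.255.255)
  172.16.0.0/12 (172.16.0.0 - 172.31.255.255)
  192.168.0.0/16 (192.168.0.0 - 192.168.255.255)
Public (not in any RFC 1918 range)


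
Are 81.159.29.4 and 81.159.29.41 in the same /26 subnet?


Mask: 255.255.255.192
81.159.29.4 AND mask = 81.159.29.0
81.159.29.41 AND mask = 81.159.29.0
Yes, same subnet (81.159.29.0)


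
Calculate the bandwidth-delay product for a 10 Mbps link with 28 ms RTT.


BDP = bandwidth * RTT
= 10 Mbps * 28 ms
= 10 * 1e6 * 28 / 1000 bits
= 280000 bits
= 35000 bytes
= 34.1797 KB
BDP = 280000 bits (35000 bytes)


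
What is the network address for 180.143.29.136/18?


IP:   10110100.10001111.00011101.10001000
Mask: 11111111.11111111.11000000.00000000
AND operation:
Net:  10110100.10001111.00000000.00000000
Network: 180.143.0.0/18


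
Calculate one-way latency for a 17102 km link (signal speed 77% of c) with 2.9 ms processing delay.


Speed = 0.77 * 3e5 km/s = 231000 km/s
Propagation delay = 17102 / 231000 = 0.074 s = 74.0346 ms
Processing delay = 2.9 ms
Total one-way latency = 76.9346 ms


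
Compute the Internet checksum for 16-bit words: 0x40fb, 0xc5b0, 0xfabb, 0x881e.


Sum all words (with carry folding):
+ 0x40fb = 0x40fb
+ 0xc5b0 = 0x06ac
+ 0xfabb = 0x0168
+ 0x881e = 0x8986
One's complement: ~0x8986
Checksum = 0x7679


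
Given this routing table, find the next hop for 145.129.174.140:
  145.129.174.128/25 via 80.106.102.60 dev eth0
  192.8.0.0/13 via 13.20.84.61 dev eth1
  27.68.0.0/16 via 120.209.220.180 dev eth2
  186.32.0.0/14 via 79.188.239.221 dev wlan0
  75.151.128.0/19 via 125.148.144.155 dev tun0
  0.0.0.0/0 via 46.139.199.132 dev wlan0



Longest prefix match for 145.129.174.140:
  /25 145.129.174.128: MATCH
  /13 192.8.0.0: no
  /16 27.68.0.0: no
  /14 186.32.0.0: no
  /19 75.151.128.0: no
  /0 0.0.0.0: MATCH
Selected: next-hop 80.106.102.60 via eth0 (matched /25)


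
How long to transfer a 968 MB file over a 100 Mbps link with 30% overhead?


Effective throughput = 100 * (1 - 30/100) = 70 Mbps
File size in Mb = 968 * 8 = 7744 Mb
Time = 7744 / 70
Time = 110.6286 seconds


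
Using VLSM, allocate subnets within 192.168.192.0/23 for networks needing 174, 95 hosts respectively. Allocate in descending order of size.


174 hosts -> /24 (254 usable): 192.168.192.0/24
95 hosts -> /25 (126 usable): 192.168.193.0/25
Allocation: 192.168.192.0/24 (174 hosts, 254 usable); 192.168.193.0/25 (95 hosts, 126 usable)


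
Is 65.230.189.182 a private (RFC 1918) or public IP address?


RFC 1918 private ranges:
  10.0.0.0/8 (10.0.0.0 - 10.255.255.255)
  172.16.0.0/12 (172.16.0.0 - 172.31.255.255)
  192.168.0.0/16 (192.168.0.0 - 192.168.255.255)
Public (not in any RFC 1918 range)


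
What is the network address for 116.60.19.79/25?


IP:   01110100.00111100.00010011.01001111
Mask: 11111111.11111111.11111111.10000000
AND operation:
Net:  01110100.00111100.00010011.00000000
Network: 116.60.19.0/25


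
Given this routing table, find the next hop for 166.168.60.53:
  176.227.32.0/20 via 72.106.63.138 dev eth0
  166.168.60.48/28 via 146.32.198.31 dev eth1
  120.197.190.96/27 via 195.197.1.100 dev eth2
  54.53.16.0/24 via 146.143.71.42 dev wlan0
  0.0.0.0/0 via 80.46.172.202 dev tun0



Longest prefix match for 166.168.60.53:
  /20 176.227.32.0: no
  /28 166.168.60.48: MATCH
  /27 120.197.190.96: no
  /24 54.53.16.0: no
  /0 0.0.0.0: MATCH
Selected: next-hop 146.32.198.31 via eth1 (matched /28)


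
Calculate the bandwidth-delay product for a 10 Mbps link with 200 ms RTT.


BDP = bandwidth * RTT
= 10 Mbps * 200 ms
= 10 * 1e6 * 200 / 1000 bits
= 2000000 bits
= 250000 bytes
= 244.1406 KB
BDP = 2000000 bits (250000 bytes)


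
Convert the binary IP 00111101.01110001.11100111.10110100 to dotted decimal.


00111101 = 61
01110001 = 113
11100111 = 231
10110100 = 180
IP: 61.113.231.180


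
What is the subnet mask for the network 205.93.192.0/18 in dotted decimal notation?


/18 means 18 network bits, 14 host bits
Binary: 11111111111111111100000000000000
Mask: 255.255.192.0


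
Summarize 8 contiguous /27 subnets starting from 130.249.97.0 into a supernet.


Original prefix: /27
Number of subnets: 8 = 2^3
New prefix = 27 - 3 = 24
Supernet: 130.249.97.0/24


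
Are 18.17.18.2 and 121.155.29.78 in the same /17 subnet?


Mask: 255.255.128.0
18.17.18.2 AND mask = 18.17.0.0
121.155.29.78 AND mask = 121.155.0.0
No, different subnets (18.17.0.0 vs 121.155.0.0)


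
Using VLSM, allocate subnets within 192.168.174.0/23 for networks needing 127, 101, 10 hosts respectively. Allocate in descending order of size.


127 hosts -> /24 (254 usable): 192.168.174.0/24
101 hosts -> /25 (126 usable): 192.168.175.0/25
10 hosts -> /28 (14 usable): 192.168.175.128/28
Allocation: 192.168.174.0/24 (127 hosts, 254 usable); 192.168.175.0/25 (101 hosts, 126 usable); 192.168.175.128/28 (10 hosts, 14 usable)
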